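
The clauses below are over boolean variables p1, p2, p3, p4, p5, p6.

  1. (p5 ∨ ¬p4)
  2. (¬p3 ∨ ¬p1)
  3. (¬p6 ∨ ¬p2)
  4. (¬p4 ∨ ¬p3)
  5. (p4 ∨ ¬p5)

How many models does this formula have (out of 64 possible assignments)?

15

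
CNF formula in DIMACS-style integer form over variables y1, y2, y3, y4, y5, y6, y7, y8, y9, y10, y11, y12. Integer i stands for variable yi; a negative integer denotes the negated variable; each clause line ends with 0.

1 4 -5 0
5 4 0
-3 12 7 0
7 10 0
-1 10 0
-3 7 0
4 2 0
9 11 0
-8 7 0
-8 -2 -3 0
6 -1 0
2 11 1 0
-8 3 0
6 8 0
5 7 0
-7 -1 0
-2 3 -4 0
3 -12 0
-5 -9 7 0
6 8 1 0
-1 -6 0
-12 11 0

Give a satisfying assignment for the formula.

Pure literal: y10 appears only positively; assign y10 = True.
y11 occurs only positively in the remaining clauses — set y11 = True.
Try y1 = False.
Set y2 = True and propagate.
Set y3 = True and propagate.
  then y7 is forced to True.
  then y8 is forced to False.
  then y6 is forced to True.
For the remaining variables, y4 = True, y5 = True, y9 = True, y12 = False works.

y1 = False, y2 = True, y3 = True, y4 = True, y5 = True, y6 = True, y7 = True, y8 = False, y9 = True, y10 = True, y11 = True, y12 = False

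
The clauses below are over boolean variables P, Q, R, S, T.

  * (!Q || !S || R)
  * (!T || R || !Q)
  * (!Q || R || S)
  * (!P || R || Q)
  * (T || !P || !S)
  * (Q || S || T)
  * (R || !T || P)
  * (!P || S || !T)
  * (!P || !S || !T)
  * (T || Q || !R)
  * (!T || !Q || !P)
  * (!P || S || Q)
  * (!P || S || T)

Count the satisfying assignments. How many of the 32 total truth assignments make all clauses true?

Case analysis on T and P:
  T=T, P=T: a clause becomes empty — 0.
  T=T, P=F: remaining (Q,R,S) ∈ {(F,T,F); (F,T,T); (T,T,F); (T,T,T)} — 4.
  T=F, P=T: a clause becomes empty — 0.
  T=F, P=F: remaining (Q,R,S) ∈ {(F,F,T); (T,T,F); (T,T,T)} — 3.
Total: 0 + 4 + 0 + 3 = 7.

7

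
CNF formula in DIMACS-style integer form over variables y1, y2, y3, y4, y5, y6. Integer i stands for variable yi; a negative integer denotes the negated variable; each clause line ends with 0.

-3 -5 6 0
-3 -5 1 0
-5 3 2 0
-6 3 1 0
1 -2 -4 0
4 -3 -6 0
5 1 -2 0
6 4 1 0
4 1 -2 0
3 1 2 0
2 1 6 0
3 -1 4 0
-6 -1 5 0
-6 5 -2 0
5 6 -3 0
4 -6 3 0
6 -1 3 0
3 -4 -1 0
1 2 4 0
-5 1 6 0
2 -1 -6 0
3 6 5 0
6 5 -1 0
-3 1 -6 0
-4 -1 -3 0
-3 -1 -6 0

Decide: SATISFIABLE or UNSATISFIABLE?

UNSATISFIABLE

y1 = True:
  y3 = True:
    propagation gives y4=False, y6=False, y5=False; an empty clause results — contradiction.
  y3 = False:
    propagation gives y4=True; an empty clause results — contradiction.
y1 = False:
  y6 = True:
    propagation gives y3=True; an empty clause results — contradiction.
  y6 = False:
    propagation gives y4=True, y2=False; an empty clause results — contradiction.
Every branch closes, so no satisfying assignment exists.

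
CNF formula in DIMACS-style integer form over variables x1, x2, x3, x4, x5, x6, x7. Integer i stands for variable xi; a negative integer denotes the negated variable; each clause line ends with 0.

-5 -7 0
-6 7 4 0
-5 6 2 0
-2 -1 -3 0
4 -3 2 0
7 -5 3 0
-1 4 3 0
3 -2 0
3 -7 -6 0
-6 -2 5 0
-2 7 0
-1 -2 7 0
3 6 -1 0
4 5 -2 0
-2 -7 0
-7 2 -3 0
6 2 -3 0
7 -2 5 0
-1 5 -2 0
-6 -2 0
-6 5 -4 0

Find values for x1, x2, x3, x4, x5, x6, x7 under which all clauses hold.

x1=0, x2=0, x3=0, x4=1, x5=0, x6=0, x7=0

Check each clause:
  1. (!x5 || !x7) — !x7 is true.
  2. (x7 || !x6 || x4) — !x6 is true.
  3. (x6 || x2 || !x5) — !x5 is true.
  4. (!x1 || !x2 || !x3) — !x3 is true.
  5. (!x3 || x4 || x2) — x4 is true.
  6. (x3 || x7 || !x5) — !x5 is true.
  7. (x4 || x3 || !x1) — x4 is true.
  8. (!x2 || x3) — !x2 is true.
  9. (!x6 || x3 || !x7) — !x7 is true.
  10. (!x6 || x5 || !x2) — !x6 is true.
  11. (!x2 || x7) — !x2 is true.
  12. (!x1 || x7 || !x2) — !x2 is true.
  13. (x3 || x6 || !x1) — !x1 is true.
  14. (x4 || !x2 || x5) — x4 is true.
  15. (!x2 || !x7) — !x7 is true.
  16. (x2 || !x7 || !x3) — !x7 is true.
  17. (x6 || x2 || !x3) — !x3 is true.
  18. (x7 || !x2 || x5) — !x2 is true.
  19. (x5 || !x1 || !x2) — !x1 is true.
  20. (!x2 || !x6) — !x6 is true.
  21. (!x6 || x5 || !x4) — !x6 is true.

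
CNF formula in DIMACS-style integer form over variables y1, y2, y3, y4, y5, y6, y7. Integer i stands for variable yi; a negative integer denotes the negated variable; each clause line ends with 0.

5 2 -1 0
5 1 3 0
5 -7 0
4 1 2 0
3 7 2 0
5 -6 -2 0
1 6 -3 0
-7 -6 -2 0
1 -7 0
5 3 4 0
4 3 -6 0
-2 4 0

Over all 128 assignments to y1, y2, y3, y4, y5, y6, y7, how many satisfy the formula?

Case analysis on y2 and y1:
  y2=T, y1=T: y3 free; 4 ways for (y4,y5,y6,y7) × 2^1 = 8.
  y2=T, y1=F: remaining (y3,y4,y5,y6,y7) ∈ {(F,T,T,F,F); (F,T,T,T,F); (T,T,T,T,F)} — 3.
  y2=F, y1=T: 11 of the 32 assignments to (y3,y4,y5,y6,y7) work.
  y2=F, y1=F: remaining (y3,y4,y5,y6,y7) ∈ {(T,T,F,T,F); (T,T,T,T,F)} — 2.
Total: 8 + 3 + 11 + 2 = 24.

24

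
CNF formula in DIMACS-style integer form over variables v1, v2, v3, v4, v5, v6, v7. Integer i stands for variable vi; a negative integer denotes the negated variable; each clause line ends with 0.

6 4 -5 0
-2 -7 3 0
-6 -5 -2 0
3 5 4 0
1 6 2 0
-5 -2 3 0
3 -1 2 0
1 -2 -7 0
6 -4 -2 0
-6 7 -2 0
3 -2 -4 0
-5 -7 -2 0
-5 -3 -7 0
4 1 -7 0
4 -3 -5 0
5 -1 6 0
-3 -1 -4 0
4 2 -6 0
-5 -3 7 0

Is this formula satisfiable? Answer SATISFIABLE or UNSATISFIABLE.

SATISFIABLE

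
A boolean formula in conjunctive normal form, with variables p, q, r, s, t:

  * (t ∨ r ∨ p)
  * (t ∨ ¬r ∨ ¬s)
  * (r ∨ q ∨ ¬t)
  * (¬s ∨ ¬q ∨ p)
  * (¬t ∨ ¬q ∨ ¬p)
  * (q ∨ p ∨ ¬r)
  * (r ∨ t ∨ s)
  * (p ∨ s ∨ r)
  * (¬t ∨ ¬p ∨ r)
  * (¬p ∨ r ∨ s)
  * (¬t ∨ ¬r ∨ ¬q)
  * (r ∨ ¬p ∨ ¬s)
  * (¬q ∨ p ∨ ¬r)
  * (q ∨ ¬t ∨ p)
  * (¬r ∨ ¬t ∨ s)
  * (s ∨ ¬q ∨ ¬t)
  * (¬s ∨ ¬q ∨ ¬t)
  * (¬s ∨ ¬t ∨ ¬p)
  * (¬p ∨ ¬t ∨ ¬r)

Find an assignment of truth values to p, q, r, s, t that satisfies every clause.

Branch on p: take p = True.
Branch on q: take q = False.
Set r = True and propagate.
  then t is forced to False.
  then s is forced to False.

p=T, q=F, r=T, s=F, t=F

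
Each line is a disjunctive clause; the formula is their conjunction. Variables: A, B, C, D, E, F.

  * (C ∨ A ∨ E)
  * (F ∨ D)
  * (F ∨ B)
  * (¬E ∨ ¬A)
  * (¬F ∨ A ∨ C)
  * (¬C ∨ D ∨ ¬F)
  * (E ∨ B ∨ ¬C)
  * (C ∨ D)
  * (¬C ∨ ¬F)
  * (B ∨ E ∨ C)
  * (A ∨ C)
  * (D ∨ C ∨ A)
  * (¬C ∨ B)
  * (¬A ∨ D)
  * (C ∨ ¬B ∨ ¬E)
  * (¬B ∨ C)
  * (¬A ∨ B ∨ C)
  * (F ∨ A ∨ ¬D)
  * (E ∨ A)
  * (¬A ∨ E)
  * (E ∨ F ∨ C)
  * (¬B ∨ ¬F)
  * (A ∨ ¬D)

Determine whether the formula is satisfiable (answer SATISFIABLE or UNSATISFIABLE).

UNSATISFIABLE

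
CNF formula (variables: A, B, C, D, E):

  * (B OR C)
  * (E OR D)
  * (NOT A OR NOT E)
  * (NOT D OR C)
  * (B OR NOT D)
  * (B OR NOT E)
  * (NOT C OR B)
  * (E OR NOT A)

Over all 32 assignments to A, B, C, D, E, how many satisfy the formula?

4

The models are:
  A=F B=T C=F D=F E=T
  A=F B=T C=T D=F E=T
  A=F B=T C=T D=T E=F
  A=F B=T C=T D=T E=T
That's 4 in total.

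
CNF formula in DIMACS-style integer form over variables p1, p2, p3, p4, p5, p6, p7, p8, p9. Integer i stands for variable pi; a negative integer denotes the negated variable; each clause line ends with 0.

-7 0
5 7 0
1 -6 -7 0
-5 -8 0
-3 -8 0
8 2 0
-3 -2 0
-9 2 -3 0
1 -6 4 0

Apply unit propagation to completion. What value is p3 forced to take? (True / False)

(NOT p7) stands alone — p7 = False.
(p5 OR p7): since p7 = False, the clause reduces to (p5). p5 = True.
(NOT p5 OR NOT p8): since p5 = True, the clause reduces to (NOT p8). p8 = False.
(p8 OR p2) with p8 = False leaves only p2, so p2 = True.
(NOT p2 OR NOT p3) with p2 = True leaves only NOT p3, so p3 = False.

False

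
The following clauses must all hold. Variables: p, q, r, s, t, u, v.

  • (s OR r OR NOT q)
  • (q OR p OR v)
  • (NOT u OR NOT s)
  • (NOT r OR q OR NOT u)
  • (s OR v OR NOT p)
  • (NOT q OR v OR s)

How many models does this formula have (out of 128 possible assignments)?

48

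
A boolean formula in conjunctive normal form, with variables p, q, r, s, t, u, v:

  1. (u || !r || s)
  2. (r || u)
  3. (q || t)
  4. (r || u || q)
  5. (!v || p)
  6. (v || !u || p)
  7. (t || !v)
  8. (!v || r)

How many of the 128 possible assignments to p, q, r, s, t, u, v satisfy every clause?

Case analysis on r and u:
  r=T, u=T: s free; 5 ways for (p,q,t,v) × 2^1 = 10.
  r=T, u=F: 8 of the 32 assignments to (p,q,s,t,v) work.
  r=F, u=T: s free; 3 ways for (p,q,t,v) × 2^1 = 6.
  r=F, u=F: a clause becomes empty — 0.
Total: 10 + 8 + 6 + 0 = 24.

24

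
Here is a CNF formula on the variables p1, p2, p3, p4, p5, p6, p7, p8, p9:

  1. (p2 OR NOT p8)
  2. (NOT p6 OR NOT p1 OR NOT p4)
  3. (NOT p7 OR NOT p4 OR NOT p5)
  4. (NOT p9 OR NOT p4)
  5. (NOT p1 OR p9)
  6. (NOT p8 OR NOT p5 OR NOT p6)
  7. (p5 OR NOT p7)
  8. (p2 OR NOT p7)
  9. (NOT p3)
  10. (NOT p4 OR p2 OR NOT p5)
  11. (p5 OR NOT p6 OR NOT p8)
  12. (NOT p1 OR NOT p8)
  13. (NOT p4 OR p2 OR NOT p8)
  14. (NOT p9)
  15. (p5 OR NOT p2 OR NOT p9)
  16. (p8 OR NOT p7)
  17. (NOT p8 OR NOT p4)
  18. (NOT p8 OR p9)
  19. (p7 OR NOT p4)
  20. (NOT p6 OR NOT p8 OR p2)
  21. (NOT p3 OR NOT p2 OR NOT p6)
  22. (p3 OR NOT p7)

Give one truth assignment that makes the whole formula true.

The clause (NOT p3) is unit: p3 must be False.
(NOT p9) is a unit clause, so p9 = False.
(NOT p1) is a unit clause, so p1 = False.
(NOT p8) is a unit clause, so p8 = False.
The clause (NOT p7) is unit: p7 must be False.
Unit propagation: (NOT p4) forces p4 = False.
p2, p5, p6 are now unconstrained; take p2 = True, p5 = False, p6 = True.

p1 = False, p2 = True, p3 = False, p4 = False, p5 = False, p6 = True, p7 = False, p8 = False, p9 = False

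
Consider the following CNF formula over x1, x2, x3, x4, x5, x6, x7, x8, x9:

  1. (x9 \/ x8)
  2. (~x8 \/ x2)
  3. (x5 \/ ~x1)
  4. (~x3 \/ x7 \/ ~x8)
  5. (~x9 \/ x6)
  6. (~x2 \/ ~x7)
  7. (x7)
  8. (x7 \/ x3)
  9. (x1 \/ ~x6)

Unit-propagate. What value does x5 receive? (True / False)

True

Unit clause (x7) sets x7 = True.
From (~x2 \/ ~x7) and x7 = True: x2 = False.
From (~x8 \/ x2) and x2 = False: x8 = False.
From (x9 \/ x8) and x8 = False: x9 = True.
From (~x9 \/ x6) and x9 = True: x6 = True.
In (x1 \/ ~x6), ~x6 is now false; x1 must hold, so x1 = True.
(~x1 \/ x5): since x1 = True, the clause reduces to (x5). x5 = True.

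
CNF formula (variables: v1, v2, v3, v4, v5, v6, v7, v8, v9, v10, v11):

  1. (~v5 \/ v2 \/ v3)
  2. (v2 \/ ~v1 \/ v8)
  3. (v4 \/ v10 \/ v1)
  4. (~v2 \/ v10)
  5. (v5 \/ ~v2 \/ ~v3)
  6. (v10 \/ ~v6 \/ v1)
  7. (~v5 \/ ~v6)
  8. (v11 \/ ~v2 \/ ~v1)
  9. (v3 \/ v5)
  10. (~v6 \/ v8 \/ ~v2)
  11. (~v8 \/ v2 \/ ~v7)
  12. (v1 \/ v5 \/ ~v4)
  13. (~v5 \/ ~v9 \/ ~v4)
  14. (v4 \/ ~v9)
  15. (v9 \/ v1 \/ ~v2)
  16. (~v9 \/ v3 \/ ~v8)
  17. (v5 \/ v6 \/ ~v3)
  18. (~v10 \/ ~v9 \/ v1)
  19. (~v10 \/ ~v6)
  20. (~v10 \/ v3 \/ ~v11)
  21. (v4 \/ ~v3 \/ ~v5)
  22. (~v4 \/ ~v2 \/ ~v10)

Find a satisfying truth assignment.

v7 occurs only negated in the remaining clauses — set v7 = False.
Try v1 = False.
For the remaining variables, v2 = False, v3 = True, v4 = True, v5 = True, v6 = False, v8 = False, v9 = False, v10 = False, v11 = True works.
Every clause has at least one true literal under this assignment.
Check each clause:
  1. (~v5 \/ v3 \/ v2) — v3 is true.
  2. (v2 \/ ~v1 \/ v8) — ~v1 is true.
  3. (v1 \/ v10 \/ v4) — v4 is true.
  4. (v10 \/ ~v2) — ~v2 is true.
  5. (~v3 \/ v5 \/ ~v2) — v5 is true.
  6. (v1 \/ ~v6 \/ v10) — ~v6 is true.
  7. (~v6 \/ ~v5) — ~v6 is true.
  8. (v11 \/ ~v1 \/ ~v2) — v11 is true.
  9. (v3 \/ v5) — v3 is true.
  10. (~v6 \/ ~v2 \/ v8) — ~v6 is true.
  11. (~v8 \/ v2 \/ ~v7) — ~v8 is true.
  12. (~v4 \/ v5 \/ v1) — v5 is true.
  13. (~v5 \/ ~v4 \/ ~v9) — ~v9 is true.
  14. (v4 \/ ~v9) — v4 is true.
  15. (v9 \/ ~v2 \/ v1) — ~v2 is true.
  16. (~v9 \/ v3 \/ ~v8) — ~v8 is true.
  17. (v5 \/ ~v3 \/ v6) — v5 is true.
  18. (~v10 \/ v1 \/ ~v9) — ~v10 is true.
  19. (~v10 \/ ~v6) — ~v6 is true.
  20. (~v11 \/ ~v10 \/ v3) — v3 is true.
  21. (v4 \/ ~v5 \/ ~v3) — v4 is true.
  22. (~v4 \/ ~v2 \/ ~v10) — ~v2 is true.

v1=F, v2=F, v3=T, v4=T, v5=T, v6=F, v7=F, v8=F, v9=F, v10=F, v11=T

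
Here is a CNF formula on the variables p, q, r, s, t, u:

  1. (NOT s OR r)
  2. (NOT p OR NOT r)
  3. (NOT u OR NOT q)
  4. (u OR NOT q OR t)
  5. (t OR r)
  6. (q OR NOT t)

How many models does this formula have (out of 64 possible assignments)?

8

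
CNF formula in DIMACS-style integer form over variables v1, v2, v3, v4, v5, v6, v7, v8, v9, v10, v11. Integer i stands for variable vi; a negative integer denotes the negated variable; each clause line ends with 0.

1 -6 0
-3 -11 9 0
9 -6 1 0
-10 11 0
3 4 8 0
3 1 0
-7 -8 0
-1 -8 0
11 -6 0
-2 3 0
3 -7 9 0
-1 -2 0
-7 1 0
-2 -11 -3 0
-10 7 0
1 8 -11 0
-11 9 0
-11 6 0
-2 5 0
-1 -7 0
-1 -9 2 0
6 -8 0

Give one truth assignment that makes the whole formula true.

v1=True, v2=False, v3=False, v4=True, v5=False, v6=False, v7=False, v8=False, v9=False, v10=False, v11=False

Pure literal: v4 appears only positively; assign v4 = True.
Pure literal: v10 appears only negated; assign v10 = False.
Branch on v1: take v1 = True.
  then v8 is forced to False.
  then v2 is forced to False.
  then v7 is forced to False.
  then v9 is forced to False.
  then v11 is forced to False.
  then v6 is forced to False.
v3, v5 are now unconstrained; take v3 = False, v5 = False.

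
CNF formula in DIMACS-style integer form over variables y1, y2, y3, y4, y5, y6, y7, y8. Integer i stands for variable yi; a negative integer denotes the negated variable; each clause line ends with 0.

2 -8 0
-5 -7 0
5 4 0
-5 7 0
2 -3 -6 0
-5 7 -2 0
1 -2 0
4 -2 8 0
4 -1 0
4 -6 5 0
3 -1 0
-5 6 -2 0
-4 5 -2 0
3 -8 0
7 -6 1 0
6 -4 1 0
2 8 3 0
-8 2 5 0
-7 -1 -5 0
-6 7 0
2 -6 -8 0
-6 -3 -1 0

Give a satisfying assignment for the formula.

y1=T  y2=F  y3=T  y4=T  y5=F  y6=F  y7=T  y8=F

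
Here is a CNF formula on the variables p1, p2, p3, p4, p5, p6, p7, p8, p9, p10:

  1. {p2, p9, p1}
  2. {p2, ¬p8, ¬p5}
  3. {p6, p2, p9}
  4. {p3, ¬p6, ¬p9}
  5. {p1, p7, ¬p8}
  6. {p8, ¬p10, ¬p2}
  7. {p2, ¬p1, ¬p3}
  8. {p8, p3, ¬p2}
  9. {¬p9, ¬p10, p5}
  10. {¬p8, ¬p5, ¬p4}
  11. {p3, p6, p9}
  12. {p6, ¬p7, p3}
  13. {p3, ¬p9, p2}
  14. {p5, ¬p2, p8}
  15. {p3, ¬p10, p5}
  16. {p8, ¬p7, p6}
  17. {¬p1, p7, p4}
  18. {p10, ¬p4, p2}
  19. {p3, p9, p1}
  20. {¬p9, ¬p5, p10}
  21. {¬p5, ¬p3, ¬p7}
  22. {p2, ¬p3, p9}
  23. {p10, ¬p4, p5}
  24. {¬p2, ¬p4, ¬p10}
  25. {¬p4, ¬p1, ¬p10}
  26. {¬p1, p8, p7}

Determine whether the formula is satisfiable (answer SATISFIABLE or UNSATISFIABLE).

Branch on p1: take p1 = False.
Try p2 = True.
Set p3 = True and propagate.
The remaining clauses are satisfied by p4 = False, p5 = False, p6 = False, p7 = True, p8 = True, p9 = False, p10 = False.
So p1=False  p2=True  p3=True  p4=False  p5=False  p6=False  p7=True  p8=True  p9=False  p10=False is a satisfying assignment.

SATISFIABLE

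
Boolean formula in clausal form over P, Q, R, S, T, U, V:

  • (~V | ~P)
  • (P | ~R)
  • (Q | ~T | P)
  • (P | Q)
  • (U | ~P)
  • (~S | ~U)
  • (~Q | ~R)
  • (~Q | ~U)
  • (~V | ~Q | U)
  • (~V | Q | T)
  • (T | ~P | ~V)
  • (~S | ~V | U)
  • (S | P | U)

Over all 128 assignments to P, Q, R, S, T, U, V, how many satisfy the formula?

6

Satisfying assignments:
  P=F Q=T R=F S=T T=F U=F V=F
  P=F Q=T R=F S=T T=T U=F V=F
  P=T Q=F R=F S=F T=F U=T V=F
  P=T Q=F R=F S=F T=T U=T V=F
  P=T Q=F R=T S=F T=F U=T V=F
  P=T Q=F R=T S=F T=T U=T V=F
Count: 6.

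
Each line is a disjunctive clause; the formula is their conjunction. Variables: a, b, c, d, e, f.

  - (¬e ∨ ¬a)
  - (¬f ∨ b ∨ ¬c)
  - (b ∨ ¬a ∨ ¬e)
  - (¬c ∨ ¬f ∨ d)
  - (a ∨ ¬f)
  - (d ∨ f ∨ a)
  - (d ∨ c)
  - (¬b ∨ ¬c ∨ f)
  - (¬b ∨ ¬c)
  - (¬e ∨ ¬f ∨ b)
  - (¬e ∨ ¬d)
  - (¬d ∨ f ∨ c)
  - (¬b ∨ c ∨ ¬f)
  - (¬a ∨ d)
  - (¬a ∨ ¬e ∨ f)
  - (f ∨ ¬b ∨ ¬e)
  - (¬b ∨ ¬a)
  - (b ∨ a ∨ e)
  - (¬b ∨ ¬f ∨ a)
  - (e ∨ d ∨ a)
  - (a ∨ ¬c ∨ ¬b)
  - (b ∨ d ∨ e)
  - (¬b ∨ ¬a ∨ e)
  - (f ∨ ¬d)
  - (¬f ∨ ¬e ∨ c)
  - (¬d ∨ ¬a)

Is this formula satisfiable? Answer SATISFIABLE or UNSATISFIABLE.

UNSATISFIABLE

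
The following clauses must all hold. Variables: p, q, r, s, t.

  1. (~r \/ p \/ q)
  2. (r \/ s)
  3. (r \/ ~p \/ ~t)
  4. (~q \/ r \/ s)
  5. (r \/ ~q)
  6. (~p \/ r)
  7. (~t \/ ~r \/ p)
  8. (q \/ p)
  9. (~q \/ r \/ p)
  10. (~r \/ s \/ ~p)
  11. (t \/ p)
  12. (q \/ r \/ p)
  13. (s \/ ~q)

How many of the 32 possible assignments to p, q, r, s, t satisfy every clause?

4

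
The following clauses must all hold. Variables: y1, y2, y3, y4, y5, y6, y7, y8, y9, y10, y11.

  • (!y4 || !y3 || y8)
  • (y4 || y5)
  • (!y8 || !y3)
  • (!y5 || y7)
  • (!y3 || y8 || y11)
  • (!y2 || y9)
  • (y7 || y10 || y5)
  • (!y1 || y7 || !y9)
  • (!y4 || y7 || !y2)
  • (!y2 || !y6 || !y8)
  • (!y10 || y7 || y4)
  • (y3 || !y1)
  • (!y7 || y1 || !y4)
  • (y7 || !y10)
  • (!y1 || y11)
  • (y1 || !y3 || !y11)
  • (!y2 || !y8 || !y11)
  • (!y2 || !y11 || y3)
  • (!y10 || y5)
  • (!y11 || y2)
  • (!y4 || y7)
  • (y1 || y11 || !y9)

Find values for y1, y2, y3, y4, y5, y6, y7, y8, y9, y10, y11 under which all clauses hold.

y1=True, y2=True, y3=True, y4=False, y5=True, y6=True, y7=True, y8=False, y9=True, y10=True, y11=True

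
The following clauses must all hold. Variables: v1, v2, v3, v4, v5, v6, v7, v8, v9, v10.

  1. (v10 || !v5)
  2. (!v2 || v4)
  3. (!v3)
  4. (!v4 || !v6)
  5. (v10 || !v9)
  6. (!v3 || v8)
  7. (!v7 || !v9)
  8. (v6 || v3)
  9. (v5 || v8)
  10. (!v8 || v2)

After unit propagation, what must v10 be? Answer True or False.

(!v3) is a unit clause: v3 = False.
(v6 || v3) with v3 = False leaves only v6, so v6 = True.
(!v4 || !v6) with v6 = True leaves only !v4, so v4 = False.
In (!v2 || v4), v4 is now false; !v2 must hold, so v2 = False.
From (v2 || !v8) and v2 = False: v8 = False.
(v8 || v5) with v8 = False leaves only v5, so v5 = True.
In (!v5 || v10), !v5 is now false; v10 must hold, so v10 = True.

True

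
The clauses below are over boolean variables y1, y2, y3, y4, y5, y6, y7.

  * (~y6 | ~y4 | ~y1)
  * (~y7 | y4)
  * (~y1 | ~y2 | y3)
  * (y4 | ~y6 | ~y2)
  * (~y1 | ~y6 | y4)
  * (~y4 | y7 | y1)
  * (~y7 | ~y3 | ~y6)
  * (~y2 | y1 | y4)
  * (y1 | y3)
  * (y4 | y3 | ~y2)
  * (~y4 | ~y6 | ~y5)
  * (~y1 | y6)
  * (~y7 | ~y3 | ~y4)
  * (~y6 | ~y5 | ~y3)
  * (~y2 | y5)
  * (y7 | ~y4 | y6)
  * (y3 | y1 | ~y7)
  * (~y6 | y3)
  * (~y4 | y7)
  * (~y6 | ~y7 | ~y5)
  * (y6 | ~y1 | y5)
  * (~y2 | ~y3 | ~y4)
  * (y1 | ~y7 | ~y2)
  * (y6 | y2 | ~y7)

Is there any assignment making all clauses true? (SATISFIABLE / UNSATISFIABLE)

SATISFIABLE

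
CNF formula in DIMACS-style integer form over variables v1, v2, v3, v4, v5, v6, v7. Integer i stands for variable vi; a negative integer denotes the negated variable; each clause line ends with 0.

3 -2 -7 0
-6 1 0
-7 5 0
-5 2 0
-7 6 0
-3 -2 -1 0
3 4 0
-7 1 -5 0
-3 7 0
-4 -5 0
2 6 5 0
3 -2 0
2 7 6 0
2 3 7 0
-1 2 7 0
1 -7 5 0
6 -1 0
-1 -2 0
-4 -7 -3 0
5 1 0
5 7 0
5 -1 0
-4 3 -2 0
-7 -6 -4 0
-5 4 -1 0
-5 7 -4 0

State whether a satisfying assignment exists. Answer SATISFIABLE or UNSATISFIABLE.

UNSATISFIABLE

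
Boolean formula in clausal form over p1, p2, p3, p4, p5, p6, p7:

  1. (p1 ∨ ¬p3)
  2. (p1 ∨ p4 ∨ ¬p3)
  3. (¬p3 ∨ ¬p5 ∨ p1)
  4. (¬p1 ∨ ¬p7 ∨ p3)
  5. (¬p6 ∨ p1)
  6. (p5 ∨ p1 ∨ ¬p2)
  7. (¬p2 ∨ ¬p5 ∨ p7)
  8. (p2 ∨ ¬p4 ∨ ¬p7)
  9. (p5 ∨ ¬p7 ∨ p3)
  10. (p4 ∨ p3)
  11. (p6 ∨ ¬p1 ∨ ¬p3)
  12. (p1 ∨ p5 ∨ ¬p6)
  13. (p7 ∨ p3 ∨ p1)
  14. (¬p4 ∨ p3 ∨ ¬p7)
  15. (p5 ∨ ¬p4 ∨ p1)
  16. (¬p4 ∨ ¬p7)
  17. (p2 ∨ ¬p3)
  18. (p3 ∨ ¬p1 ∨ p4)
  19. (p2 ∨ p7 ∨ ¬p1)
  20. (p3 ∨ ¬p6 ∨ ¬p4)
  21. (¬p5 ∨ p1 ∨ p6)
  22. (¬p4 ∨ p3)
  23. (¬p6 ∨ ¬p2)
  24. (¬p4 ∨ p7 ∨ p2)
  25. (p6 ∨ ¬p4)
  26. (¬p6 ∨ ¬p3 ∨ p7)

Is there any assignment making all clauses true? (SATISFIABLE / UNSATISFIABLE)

UNSATISFIABLE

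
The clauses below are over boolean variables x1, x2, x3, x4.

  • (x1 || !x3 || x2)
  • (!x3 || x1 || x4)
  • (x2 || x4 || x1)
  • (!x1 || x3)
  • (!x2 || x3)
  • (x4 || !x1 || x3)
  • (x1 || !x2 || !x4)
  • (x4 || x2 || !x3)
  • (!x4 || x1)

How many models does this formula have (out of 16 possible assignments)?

3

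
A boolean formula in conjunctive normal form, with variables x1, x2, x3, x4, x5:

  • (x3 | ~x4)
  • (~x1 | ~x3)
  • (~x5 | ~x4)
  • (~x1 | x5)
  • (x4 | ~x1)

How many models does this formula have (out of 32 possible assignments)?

10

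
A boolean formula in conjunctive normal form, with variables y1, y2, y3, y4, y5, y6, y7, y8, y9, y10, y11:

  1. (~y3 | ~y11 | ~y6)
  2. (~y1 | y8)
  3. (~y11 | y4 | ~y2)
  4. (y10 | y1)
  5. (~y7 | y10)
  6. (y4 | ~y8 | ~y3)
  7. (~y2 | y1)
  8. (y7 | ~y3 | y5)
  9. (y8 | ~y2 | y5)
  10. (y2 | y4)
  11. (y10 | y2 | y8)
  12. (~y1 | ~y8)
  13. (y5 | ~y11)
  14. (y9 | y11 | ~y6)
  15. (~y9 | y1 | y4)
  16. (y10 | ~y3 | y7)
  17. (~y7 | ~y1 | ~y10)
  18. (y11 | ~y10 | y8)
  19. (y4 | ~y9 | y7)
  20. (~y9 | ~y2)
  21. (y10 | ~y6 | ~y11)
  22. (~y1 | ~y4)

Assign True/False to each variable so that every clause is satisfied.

y1=F  y2=F  y3=T  y4=T  y5=T  y6=F  y7=T  y8=T  y9=T  y10=T  y11=F

Pure literal: y5 appears only positively; assign y5 = True.
Pure literal: y6 appears only negated; assign y6 = False.
Branch on y1: take y1 = False.
  then y10 is forced to True.
  then y2 is forced to False.
  then y4 is forced to True.
Try y8 = True.
y3, y7, y9, y11 are now unconstrained; take y3 = True, y7 = True, y9 = True, y11 = False.
Every clause has at least one true literal under this assignment.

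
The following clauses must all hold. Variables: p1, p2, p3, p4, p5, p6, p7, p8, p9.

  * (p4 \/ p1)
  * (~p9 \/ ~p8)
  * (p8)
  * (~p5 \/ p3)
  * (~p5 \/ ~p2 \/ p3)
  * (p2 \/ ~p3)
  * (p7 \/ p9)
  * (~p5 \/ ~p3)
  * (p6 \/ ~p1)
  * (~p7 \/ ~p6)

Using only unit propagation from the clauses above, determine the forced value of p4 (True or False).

(p8) stands alone — p8 = True.
In (~p8 \/ ~p9), ~p8 is now false; ~p9 must hold, so p9 = False.
(p7 \/ p9): since p9 = False, the clause reduces to (p7). p7 = True.
(~p6 \/ ~p7) with p7 = True leaves only ~p6, so p6 = False.
(p6 \/ ~p1) with p6 = False leaves only ~p1, so p1 = False.
(p4 \/ p1): since p1 = False, the clause reduces to (p4). p4 = True.

True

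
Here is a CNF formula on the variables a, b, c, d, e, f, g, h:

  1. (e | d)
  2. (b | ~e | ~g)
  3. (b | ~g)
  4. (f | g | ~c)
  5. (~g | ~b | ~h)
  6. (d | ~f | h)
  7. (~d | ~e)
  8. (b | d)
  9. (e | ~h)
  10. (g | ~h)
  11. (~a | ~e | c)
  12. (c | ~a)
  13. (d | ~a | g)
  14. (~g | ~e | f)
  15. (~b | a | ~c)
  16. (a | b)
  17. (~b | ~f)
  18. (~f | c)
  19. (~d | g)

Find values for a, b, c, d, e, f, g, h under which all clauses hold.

Try a = True.
  then c is forced to True.
Try b = True.
  then f is forced to False.
  then g is forced to True.
  then h is forced to False.
  then e is forced to False.
  then d is forced to True.

a=1  b=1  c=1  d=1  e=0  f=0  g=1  h=0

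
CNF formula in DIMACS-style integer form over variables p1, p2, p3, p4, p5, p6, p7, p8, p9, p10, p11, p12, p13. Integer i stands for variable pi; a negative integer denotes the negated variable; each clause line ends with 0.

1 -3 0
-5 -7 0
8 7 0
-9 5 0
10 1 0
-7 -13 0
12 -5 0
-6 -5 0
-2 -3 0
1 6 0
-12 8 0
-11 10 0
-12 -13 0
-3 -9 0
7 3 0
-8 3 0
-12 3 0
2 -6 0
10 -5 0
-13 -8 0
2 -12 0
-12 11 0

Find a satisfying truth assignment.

p1 = T, p2 = F, p3 = T, p4 = F, p5 = F, p6 = F, p7 = F, p8 = T, p9 = F, p10 = T, p11 = T, p12 = F, p13 = F

Check each clause:
  1. {p1, ¬p3} — p1 is true.
  2. {¬p7, ¬p5} — ¬p7 is true.
  3. {p8, p7} — p8 is true.
  4. {¬p9, p5} — ¬p9 is true.
  5. {p1, p10} — p1 is true.
  6. {¬p7, ¬p13} — ¬p7 is true.
  7. {¬p5, p12} — ¬p5 is true.
  8. {¬p5, ¬p6} — ¬p6 is true.
  9. {¬p3, ¬p2} — ¬p2 is true.
  10. {p6, p1} — p1 is true.
  11. {p8, ¬p12} — p8 is true.
  12. {¬p11, p10} — p10 is true.
  13. {¬p13, ¬p12} — ¬p13 is true.
  14. {¬p9, ¬p3} — ¬p9 is true.
  15. {p3, p7} — p3 is true.
  16. {p3, ¬p8} — p3 is true.
  17. {¬p12, p3} — p3 is true.
  18. {p2, ¬p6} — ¬p6 is true.
  19. {¬p5, p10} — p10 is true.
  20. {¬p8, ¬p13} — ¬p13 is true.
  21. {p2, ¬p12} — ¬p12 is true.
  22. {¬p12, p11} — p11 is true.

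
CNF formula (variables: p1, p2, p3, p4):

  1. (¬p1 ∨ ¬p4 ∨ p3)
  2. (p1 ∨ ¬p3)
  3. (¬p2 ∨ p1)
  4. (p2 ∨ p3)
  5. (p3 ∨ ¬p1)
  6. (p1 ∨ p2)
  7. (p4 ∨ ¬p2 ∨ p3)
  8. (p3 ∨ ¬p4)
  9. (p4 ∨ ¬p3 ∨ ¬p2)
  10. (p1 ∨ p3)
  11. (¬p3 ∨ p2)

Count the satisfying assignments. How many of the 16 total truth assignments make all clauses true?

The models are:
  p1=T p2=T p3=T p4=T
Count: 1.

1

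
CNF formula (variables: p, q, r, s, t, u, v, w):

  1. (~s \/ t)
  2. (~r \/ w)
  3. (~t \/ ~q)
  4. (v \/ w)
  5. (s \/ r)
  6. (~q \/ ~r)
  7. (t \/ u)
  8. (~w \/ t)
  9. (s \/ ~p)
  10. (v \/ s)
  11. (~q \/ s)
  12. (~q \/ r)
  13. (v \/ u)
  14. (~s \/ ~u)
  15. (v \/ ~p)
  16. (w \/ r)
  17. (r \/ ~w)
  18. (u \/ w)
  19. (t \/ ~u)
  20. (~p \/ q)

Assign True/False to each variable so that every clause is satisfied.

p occurs only negated in the remaining clauses — set p = False.
Pure literal: v appears only positively; assign v = True.
Try q = False.
Try r = True.
  then w is forced to True.
  then t is forced to True.
Set s = False and propagate.
u is now unconstrained; take u = False.

p=False, q=False, r=True, s=False, t=True, u=False, v=True, w=True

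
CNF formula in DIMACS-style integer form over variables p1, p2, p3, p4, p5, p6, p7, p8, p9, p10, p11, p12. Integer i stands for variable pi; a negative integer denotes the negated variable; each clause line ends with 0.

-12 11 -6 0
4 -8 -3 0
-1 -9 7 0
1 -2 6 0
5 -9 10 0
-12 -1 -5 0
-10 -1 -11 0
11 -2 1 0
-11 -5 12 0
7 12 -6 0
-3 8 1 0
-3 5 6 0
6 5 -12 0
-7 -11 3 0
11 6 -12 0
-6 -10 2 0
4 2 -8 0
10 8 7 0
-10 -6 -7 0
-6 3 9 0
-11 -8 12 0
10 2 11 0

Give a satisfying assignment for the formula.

Pure literal: p4 appears only positively; assign p4 = True.
Set p1 = True and propagate.
Branch on p2: take p2 = False.
Branch on p3: take p3 = True.
For the remaining variables, p5 = True, p6 = False, p7 = True, p8 = True, p9 = False, p10 = True, p11 = False, p12 = False works.

p1=T  p2=F  p3=T  p4=T  p5=T  p6=F  p7=T  p8=T  p9=F  p10=T  p11=F  p12=F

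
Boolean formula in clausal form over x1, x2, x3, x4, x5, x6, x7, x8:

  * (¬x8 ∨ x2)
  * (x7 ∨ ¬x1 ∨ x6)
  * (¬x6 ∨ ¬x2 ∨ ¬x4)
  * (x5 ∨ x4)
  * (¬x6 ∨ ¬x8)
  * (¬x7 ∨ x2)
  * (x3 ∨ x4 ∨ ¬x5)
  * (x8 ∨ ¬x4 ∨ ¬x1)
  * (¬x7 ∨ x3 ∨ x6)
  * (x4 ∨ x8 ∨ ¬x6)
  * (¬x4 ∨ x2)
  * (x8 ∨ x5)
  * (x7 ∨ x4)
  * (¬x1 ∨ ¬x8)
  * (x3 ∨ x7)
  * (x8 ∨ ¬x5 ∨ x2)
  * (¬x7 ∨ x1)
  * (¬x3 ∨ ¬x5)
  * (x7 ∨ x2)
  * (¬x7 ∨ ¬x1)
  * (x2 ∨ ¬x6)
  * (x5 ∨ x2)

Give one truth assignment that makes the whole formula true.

x1 = F, x2 = T, x3 = T, x4 = T, x5 = F, x6 = F, x7 = F, x8 = T

Set x1 = False and propagate.
  then x7 is forced to False.
  then x4 is forced to True.
  then x2 is forced to True.
  then x6 is forced to False.
  then x3 is forced to True.
  then x5 is forced to False.
  then x8 is forced to True.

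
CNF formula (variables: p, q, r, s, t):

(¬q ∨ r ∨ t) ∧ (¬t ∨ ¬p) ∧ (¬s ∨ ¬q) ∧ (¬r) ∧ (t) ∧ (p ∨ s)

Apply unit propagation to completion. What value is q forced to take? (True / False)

Unit clause (¬r) sets r = False.
(t) stands alone — t = True.
(¬p ∨ ¬t) with t = True leaves only ¬p, so p = False.
(s ∨ p) with p = False leaves only s, so s = True.
(¬s ∨ ¬q) with s = True leaves only ¬q, so q = False.

False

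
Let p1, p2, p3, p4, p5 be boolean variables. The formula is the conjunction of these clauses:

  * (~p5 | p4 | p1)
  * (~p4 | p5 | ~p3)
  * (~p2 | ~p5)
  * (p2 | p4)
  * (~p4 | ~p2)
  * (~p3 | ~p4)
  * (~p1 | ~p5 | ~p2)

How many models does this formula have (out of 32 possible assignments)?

8

Case analysis on p4 and p2:
  p4=T, p2=T: a clause becomes empty — 0.
  p4=T, p2=F: remaining (p1,p3,p5) ∈ {(F,F,F); (F,F,T); (T,F,F); (T,F,T)} — 4.
  p4=F, p2=T: remaining (p1,p3,p5) ∈ {(F,F,F); (F,T,F); (T,F,F); (T,T,F)} — 4.
  p4=F, p2=F: a clause becomes empty — 0.
Total: 0 + 4 + 4 + 0 = 8.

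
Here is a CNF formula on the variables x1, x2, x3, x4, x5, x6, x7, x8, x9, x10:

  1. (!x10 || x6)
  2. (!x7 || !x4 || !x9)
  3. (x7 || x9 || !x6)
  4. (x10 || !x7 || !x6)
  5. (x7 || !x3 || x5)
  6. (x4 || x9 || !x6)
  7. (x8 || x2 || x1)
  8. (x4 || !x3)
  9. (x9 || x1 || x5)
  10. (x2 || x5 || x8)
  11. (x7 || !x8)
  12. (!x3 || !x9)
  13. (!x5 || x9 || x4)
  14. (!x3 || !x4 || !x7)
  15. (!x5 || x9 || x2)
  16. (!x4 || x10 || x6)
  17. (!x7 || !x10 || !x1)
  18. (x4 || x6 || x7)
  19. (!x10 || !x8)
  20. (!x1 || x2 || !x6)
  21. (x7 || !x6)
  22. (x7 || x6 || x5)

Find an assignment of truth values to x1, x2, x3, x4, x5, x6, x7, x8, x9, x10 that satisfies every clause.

x2 occurs only positively in the remaining clauses — set x2 = True.
x3 occurs only negated in the remaining clauses — set x3 = False.
Set x1 = True and propagate.
The remaining clauses are satisfied by x4 = False, x5 = True, x6 = False, x7 = True, x8 = True, x9 = True, x10 = False.

x1=T, x2=T, x3=F, x4=F, x5=T, x6=F, x7=T, x8=T, x9=T, x10=F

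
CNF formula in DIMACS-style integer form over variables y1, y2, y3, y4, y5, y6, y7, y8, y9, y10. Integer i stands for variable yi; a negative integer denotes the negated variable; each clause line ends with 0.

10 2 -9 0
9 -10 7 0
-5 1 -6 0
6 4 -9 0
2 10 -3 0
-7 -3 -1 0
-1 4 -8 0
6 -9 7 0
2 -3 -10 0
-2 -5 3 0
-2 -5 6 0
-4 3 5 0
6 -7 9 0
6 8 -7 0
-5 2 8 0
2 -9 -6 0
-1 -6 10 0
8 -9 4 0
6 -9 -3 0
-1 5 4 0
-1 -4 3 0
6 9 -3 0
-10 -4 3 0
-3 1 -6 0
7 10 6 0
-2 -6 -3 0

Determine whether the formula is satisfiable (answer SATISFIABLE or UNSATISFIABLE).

Branch on y1: take y1 = False.
Branch on y2: take y2 = True.
Set y3 = False and propagate.
  then y5 is forced to False.
  then y4 is forced to False.
The remaining clauses are satisfied by y6 = True, y7 = False, y8 = False, y9 = False, y10 = False.
So y1 = False, y2 = True, y3 = False, y4 = False, y5 = False, y6 = True, y7 = False, y8 = False, y9 = False, y10 = False is a satisfying assignment.

SATISFIABLE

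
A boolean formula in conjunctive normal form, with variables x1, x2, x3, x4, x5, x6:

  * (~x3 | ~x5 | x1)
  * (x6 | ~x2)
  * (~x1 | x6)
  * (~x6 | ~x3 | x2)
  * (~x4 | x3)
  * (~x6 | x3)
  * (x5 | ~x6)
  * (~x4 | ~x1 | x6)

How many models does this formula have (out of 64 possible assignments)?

Satisfying assignments:
  x1=0 x2=0 x3=0 x4=0 x5=0 x6=0
  x1=0 x2=0 x3=0 x4=0 x5=1 x6=0
  x1=0 x2=0 x3=1 x4=0 x5=0 x6=0
  x1=0 x2=0 x3=1 x4=1 x5=0 x6=0
  x1=1 x2=1 x3=1 x4=0 x5=1 x6=1
  x1=1 x2=1 x3=1 x4=1 x5=1 x6=1
That's 6 in total.

6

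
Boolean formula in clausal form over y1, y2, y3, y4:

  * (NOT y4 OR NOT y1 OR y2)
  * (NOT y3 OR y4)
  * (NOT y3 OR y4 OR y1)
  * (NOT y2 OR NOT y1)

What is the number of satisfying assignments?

Split on y1, then y4.
  y1=1, y4=1: a clause becomes empty — 0.
  y1=1, y4=0: remaining (y2,y3) ∈ {(0,0)} — 1.
  y1=0, y4=1: remaining (y2,y3) ∈ {(0,0); (0,1); (1,0); (1,1)} — 4.
  y1=0, y4=0: remaining (y2,y3) ∈ {(0,0); (1,0)} — 2.
Total: 0 + 1 + 4 + 2 = 7.

7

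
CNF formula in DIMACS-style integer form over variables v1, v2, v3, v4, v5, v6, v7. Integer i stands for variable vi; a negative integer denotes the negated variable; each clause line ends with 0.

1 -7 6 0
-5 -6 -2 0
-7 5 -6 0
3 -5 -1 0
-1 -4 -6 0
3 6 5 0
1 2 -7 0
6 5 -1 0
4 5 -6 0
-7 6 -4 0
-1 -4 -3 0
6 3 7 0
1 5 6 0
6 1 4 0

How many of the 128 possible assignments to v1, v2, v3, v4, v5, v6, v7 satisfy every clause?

16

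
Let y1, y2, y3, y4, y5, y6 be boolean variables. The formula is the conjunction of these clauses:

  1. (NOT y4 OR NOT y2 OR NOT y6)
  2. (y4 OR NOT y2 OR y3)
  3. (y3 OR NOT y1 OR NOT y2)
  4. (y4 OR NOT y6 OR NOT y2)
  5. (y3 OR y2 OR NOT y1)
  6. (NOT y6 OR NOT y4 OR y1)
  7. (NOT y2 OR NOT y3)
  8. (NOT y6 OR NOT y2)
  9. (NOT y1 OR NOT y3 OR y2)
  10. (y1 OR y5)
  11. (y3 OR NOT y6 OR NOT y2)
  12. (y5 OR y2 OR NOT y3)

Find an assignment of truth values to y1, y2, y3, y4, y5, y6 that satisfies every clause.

y1=False, y2=False, y3=False, y4=False, y5=True, y6=False

Check each clause:
  1. (NOT y4 OR NOT y2 OR NOT y6) — NOT y6 is true.
  2. (NOT y2 OR y3 OR y4) — NOT y2 is true.
  3. (NOT y2 OR y3 OR NOT y1) — NOT y1 is true.
  4. (NOT y6 OR NOT y2 OR y4) — NOT y6 is true.
  5. (NOT y1 OR y2 OR y3) — NOT y1 is true.
  6. (NOT y4 OR NOT y6 OR y1) — NOT y6 is true.
  7. (NOT y3 OR NOT y2) — NOT y3 is true.
  8. (NOT y2 OR NOT y6) — NOT y6 is true.
  9. (y2 OR NOT y1 OR NOT y3) — NOT y3 is true.
  10. (y1 OR y5) — y5 is true.
  11. (NOT y6 OR y3 OR NOT y2) — NOT y6 is true.
  12. (y5 OR y2 OR NOT y3) — y5 is true.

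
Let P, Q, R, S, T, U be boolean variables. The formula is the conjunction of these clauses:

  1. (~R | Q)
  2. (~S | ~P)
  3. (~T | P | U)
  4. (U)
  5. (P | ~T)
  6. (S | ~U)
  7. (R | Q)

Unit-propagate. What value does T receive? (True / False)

False

(U) is a unit clause: U = True.
From (~U | S) and U = True: S = True.
In (~P | ~S), ~S is now false; ~P must hold, so P = False.
From (~T | P) and P = False: T = False.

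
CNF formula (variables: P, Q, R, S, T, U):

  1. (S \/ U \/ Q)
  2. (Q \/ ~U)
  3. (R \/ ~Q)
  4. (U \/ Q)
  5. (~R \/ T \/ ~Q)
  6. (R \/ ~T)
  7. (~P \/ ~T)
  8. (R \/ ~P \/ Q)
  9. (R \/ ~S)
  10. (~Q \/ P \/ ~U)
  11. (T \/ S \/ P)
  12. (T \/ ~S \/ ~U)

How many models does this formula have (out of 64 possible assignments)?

2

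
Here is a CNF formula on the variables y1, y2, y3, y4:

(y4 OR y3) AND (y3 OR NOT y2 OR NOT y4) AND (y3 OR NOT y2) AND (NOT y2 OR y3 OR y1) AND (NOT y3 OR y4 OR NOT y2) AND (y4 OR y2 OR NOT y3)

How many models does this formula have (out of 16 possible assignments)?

The models are:
  y1=0 y2=0 y3=0 y4=1
  y1=0 y2=0 y3=1 y4=1
  y1=0 y2=1 y3=1 y4=1
  y1=1 y2=0 y3=0 y4=1
  y1=1 y2=0 y3=1 y4=1
  y1=1 y2=1 y3=1 y4=1
Count: 6.

6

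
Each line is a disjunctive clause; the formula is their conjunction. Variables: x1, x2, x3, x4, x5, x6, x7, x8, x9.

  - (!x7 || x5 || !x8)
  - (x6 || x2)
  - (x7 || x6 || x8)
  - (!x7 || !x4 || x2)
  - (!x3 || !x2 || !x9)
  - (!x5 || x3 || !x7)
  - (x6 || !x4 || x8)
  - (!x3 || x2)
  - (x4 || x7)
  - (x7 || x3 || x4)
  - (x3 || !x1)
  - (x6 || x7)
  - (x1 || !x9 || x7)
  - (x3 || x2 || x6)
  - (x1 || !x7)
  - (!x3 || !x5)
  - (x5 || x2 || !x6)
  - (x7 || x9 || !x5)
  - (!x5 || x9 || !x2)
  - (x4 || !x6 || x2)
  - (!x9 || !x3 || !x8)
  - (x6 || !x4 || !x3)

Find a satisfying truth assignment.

Try x1 = True.
  then x3 is forced to True.
  then x2 is forced to True.
  then x9 is forced to False.
  then x5 is forced to False.
Branch on x4: take x4 = True.
  then x6 is forced to True.
Set x7 = False and propagate.
x8 is now unconstrained; take x8 = False.

x1=True, x2=True, x3=True, x4=True, x5=False, x6=True, x7=False, x8=False, x9=False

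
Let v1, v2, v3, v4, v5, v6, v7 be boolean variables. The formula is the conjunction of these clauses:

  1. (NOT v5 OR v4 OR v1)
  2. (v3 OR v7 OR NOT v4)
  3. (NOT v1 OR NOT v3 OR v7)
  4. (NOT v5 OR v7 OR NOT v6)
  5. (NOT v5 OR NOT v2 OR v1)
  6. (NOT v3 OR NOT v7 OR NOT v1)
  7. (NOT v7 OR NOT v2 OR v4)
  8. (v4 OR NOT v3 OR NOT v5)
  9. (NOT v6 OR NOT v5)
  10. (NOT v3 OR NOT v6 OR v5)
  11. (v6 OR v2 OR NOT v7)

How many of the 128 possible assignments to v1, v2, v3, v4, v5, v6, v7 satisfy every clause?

Split on v5, then v7.
  v5=T, v7=T: remaining (v1,v2,v3,v4,v6) ∈ {(T,T,F,T,F)} — 1.
  v5=T, v7=F: remaining (v1,v2,v3,v4,v6) ∈ {(F,F,T,T,F); (T,F,F,F,F); (T,T,F,F,F)} — 3.
  v5=F, v7=T: 9 of the 32 assignments to (v1,v2,v3,v4,v6) work.
  v5=F, v7=F: v2 free; 6 ways for (v1,v3,v4,v6) × 2^1 = 12.
Total: 1 + 3 + 9 + 12 = 25.

25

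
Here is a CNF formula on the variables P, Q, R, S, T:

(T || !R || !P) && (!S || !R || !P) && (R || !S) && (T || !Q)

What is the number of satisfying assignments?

14

Split on R, then P.
  R=1, P=1: remaining (Q,S,T) ∈ {(0,0,1); (1,0,1)} — 2.
  R=1, P=0: S free; 3 ways for (Q,T) × 2^1 = 6.
  R=0, P=1: remaining (Q,S,T) ∈ {(0,0,0); (0,0,1); (1,0,1)} — 3.
  R=0, P=0: remaining (Q,S,T) ∈ {(0,0,0); (0,0,1); (1,0,1)} — 3.
Total: 2 + 6 + 3 + 3 = 14.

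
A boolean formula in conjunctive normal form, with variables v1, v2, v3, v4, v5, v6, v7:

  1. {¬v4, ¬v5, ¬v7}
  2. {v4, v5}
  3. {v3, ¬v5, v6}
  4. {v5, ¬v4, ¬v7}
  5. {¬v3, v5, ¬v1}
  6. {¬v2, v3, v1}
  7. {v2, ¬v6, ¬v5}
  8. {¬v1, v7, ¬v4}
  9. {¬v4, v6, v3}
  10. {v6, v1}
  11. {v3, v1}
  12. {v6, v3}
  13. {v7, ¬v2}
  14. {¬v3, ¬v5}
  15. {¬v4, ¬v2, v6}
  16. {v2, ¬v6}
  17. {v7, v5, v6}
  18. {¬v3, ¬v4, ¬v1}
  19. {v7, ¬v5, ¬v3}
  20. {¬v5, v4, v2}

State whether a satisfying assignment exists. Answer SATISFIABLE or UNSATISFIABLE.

Try v1 = True.
Branch on v2: take v2 = True.
  then v7 is forced to True.
For the remaining variables, v3 = False, v4 = False, v5 = True, v6 = True works.
So v1=1  v2=1  v3=0  v4=0  v5=1  v6=1  v7=1 is a satisfying assignment.

SATISFIABLE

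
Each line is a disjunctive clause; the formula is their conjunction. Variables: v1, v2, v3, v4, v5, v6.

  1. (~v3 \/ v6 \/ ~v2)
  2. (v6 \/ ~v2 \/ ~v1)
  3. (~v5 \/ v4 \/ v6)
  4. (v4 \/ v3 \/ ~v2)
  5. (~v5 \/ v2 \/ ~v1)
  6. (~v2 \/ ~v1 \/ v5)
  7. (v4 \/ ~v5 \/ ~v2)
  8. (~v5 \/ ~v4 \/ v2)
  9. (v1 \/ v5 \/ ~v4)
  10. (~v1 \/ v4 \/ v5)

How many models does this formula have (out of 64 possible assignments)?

16

Case analysis on v2 and v5:
  v2=T, v5=T: 5 of the 16 assignments to (v1,v3,v4,v6) work.
  v2=T, v5=F: remaining (v1,v3,v4,v6) ∈ {(F,T,F,T)} — 1.
  v2=F, v5=T: remaining (v1,v3,v4,v6) ∈ {(F,F,F,T); (F,T,F,T)} — 2.
  v2=F, v5=F: v3, v6 free; 2 ways for (v1,v4) × 2^2 = 8.
Total: 5 + 1 + 2 + 8 = 16.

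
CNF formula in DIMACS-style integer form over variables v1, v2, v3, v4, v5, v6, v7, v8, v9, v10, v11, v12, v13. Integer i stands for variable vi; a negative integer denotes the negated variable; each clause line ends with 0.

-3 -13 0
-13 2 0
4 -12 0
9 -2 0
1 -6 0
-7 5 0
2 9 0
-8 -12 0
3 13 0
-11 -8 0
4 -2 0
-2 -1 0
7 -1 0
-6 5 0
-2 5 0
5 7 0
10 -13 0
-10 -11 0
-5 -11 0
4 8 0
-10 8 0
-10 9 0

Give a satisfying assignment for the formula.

v1=F, v2=F, v3=T, v4=T, v5=T, v6=F, v7=T, v8=F, v9=T, v10=F, v11=F, v12=F, v13=F

Pure literal: v4 appears only positively; assign v4 = True.
Pure literal: v6 appears only negated; assign v6 = False.
Branch on v1: take v1 = False.
Set v2 = False and propagate.
  then v13 is forced to False.
  then v9 is forced to True.
  then v3 is forced to True.
Try v5 = True.
  then v11 is forced to False.
The remaining clauses are satisfied by v7 = True, v8 = False, v10 = False, v12 = False.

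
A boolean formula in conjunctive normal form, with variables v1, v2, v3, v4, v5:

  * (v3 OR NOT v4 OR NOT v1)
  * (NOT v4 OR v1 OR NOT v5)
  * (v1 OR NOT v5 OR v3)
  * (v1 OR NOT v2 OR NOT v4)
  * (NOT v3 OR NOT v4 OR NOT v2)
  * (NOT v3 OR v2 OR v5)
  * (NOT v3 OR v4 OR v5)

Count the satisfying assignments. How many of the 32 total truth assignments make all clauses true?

12

Case analysis on v3 and v4:
  v3=1, v4=1: remaining (v1,v2,v5) ∈ {(1,0,1)} — 1.
  v3=1, v4=0: remaining (v1,v2,v5) ∈ {(0,0,1); (0,1,1); (1,0,1); (1,1,1)} — 4.
  v3=0, v4=1: remaining (v1,v2,v5) ∈ {(0,0,0)} — 1.
  v3=0, v4=0: v2 free; 3 ways for (v1,v5) × 2^1 = 6.
Total: 1 + 4 + 1 + 6 = 12.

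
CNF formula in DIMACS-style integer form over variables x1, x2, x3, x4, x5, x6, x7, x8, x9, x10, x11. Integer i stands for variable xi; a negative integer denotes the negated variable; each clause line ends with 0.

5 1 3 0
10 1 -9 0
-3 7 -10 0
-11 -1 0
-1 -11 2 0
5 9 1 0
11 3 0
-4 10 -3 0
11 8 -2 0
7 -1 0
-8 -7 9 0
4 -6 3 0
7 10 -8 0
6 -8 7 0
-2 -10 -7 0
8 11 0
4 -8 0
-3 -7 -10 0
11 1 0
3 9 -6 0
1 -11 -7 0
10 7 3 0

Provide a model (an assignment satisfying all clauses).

x1 = 0, x2 = 0, x3 = 0, x4 = 1, x5 = 1, x6 = 1, x7 = 0, x8 = 0, x9 = 1, x10 = 1, x11 = 1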